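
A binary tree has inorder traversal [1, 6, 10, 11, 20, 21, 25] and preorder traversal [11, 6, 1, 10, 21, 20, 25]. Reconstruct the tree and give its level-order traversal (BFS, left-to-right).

Inorder:  [1, 6, 10, 11, 20, 21, 25]
Preorder: [11, 6, 1, 10, 21, 20, 25]
Algorithm: preorder visits root first, so consume preorder in order;
for each root, split the current inorder slice at that value into
left-subtree inorder and right-subtree inorder, then recurse.
Recursive splits:
  root=11; inorder splits into left=[1, 6, 10], right=[20, 21, 25]
  root=6; inorder splits into left=[1], right=[10]
  root=1; inorder splits into left=[], right=[]
  root=10; inorder splits into left=[], right=[]
  root=21; inorder splits into left=[20], right=[25]
  root=20; inorder splits into left=[], right=[]
  root=25; inorder splits into left=[], right=[]
Reconstructed level-order: [11, 6, 21, 1, 10, 20, 25]


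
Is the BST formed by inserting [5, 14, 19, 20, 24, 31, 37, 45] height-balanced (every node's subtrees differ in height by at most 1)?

Tree (level-order array): [5, None, 14, None, 19, None, 20, None, 24, None, 31, None, 37, None, 45]
Definition: a tree is height-balanced if, at every node, |h(left) - h(right)| <= 1 (empty subtree has height -1).
Bottom-up per-node check:
  node 45: h_left=-1, h_right=-1, diff=0 [OK], height=0
  node 37: h_left=-1, h_right=0, diff=1 [OK], height=1
  node 31: h_left=-1, h_right=1, diff=2 [FAIL (|-1-1|=2 > 1)], height=2
  node 24: h_left=-1, h_right=2, diff=3 [FAIL (|-1-2|=3 > 1)], height=3
  node 20: h_left=-1, h_right=3, diff=4 [FAIL (|-1-3|=4 > 1)], height=4
  node 19: h_left=-1, h_right=4, diff=5 [FAIL (|-1-4|=5 > 1)], height=5
  node 14: h_left=-1, h_right=5, diff=6 [FAIL (|-1-5|=6 > 1)], height=6
  node 5: h_left=-1, h_right=6, diff=7 [FAIL (|-1-6|=7 > 1)], height=7
Node 31 violates the condition: |-1 - 1| = 2 > 1.
Result: Not balanced


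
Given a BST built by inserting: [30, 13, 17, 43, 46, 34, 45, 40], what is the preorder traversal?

Tree insertion order: [30, 13, 17, 43, 46, 34, 45, 40]
Tree (level-order array): [30, 13, 43, None, 17, 34, 46, None, None, None, 40, 45]
Preorder traversal: [30, 13, 17, 43, 34, 40, 46, 45]


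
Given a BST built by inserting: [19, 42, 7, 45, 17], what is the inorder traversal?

Tree insertion order: [19, 42, 7, 45, 17]
Tree (level-order array): [19, 7, 42, None, 17, None, 45]
Inorder traversal: [7, 17, 19, 42, 45]


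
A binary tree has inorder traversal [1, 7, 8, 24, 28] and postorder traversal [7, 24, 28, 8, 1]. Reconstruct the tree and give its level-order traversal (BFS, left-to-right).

Inorder:   [1, 7, 8, 24, 28]
Postorder: [7, 24, 28, 8, 1]
Algorithm: postorder visits root last, so walk postorder right-to-left;
each value is the root of the current inorder slice — split it at that
value, recurse on the right subtree first, then the left.
Recursive splits:
  root=1; inorder splits into left=[], right=[7, 8, 24, 28]
  root=8; inorder splits into left=[7], right=[24, 28]
  root=28; inorder splits into left=[24], right=[]
  root=24; inorder splits into left=[], right=[]
  root=7; inorder splits into left=[], right=[]
Reconstructed level-order: [1, 8, 7, 28, 24]


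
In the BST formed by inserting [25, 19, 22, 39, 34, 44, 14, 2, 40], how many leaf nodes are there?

Tree built from: [25, 19, 22, 39, 34, 44, 14, 2, 40]
Tree (level-order array): [25, 19, 39, 14, 22, 34, 44, 2, None, None, None, None, None, 40]
Rule: A leaf has 0 children.
Per-node child counts:
  node 25: 2 child(ren)
  node 19: 2 child(ren)
  node 14: 1 child(ren)
  node 2: 0 child(ren)
  node 22: 0 child(ren)
  node 39: 2 child(ren)
  node 34: 0 child(ren)
  node 44: 1 child(ren)
  node 40: 0 child(ren)
Matching nodes: [2, 22, 34, 40]
Count of leaf nodes: 4


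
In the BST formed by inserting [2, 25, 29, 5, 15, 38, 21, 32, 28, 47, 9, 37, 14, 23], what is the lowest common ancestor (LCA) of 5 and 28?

Tree insertion order: [2, 25, 29, 5, 15, 38, 21, 32, 28, 47, 9, 37, 14, 23]
Tree (level-order array): [2, None, 25, 5, 29, None, 15, 28, 38, 9, 21, None, None, 32, 47, None, 14, None, 23, None, 37]
In a BST, the LCA of p=5, q=28 is the first node v on the
root-to-leaf path with p <= v <= q (go left if both < v, right if both > v).
Walk from root:
  at 2: both 5 and 28 > 2, go right
  at 25: 5 <= 25 <= 28, this is the LCA
LCA = 25


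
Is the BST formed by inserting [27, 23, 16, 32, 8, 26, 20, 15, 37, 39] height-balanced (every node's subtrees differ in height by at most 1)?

Tree (level-order array): [27, 23, 32, 16, 26, None, 37, 8, 20, None, None, None, 39, None, 15]
Definition: a tree is height-balanced if, at every node, |h(left) - h(right)| <= 1 (empty subtree has height -1).
Bottom-up per-node check:
  node 15: h_left=-1, h_right=-1, diff=0 [OK], height=0
  node 8: h_left=-1, h_right=0, diff=1 [OK], height=1
  node 20: h_left=-1, h_right=-1, diff=0 [OK], height=0
  node 16: h_left=1, h_right=0, diff=1 [OK], height=2
  node 26: h_left=-1, h_right=-1, diff=0 [OK], height=0
  node 23: h_left=2, h_right=0, diff=2 [FAIL (|2-0|=2 > 1)], height=3
  node 39: h_left=-1, h_right=-1, diff=0 [OK], height=0
  node 37: h_left=-1, h_right=0, diff=1 [OK], height=1
  node 32: h_left=-1, h_right=1, diff=2 [FAIL (|-1-1|=2 > 1)], height=2
  node 27: h_left=3, h_right=2, diff=1 [OK], height=4
Node 23 violates the condition: |2 - 0| = 2 > 1.
Result: Not balanced


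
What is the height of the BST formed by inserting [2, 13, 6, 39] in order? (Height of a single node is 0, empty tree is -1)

Insertion order: [2, 13, 6, 39]
Tree (level-order array): [2, None, 13, 6, 39]
Compute height bottom-up (empty subtree = -1):
  height(6) = 1 + max(-1, -1) = 0
  height(39) = 1 + max(-1, -1) = 0
  height(13) = 1 + max(0, 0) = 1
  height(2) = 1 + max(-1, 1) = 2
Height = 2


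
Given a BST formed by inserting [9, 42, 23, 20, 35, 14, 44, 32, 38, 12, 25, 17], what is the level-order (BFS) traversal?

Tree insertion order: [9, 42, 23, 20, 35, 14, 44, 32, 38, 12, 25, 17]
Tree (level-order array): [9, None, 42, 23, 44, 20, 35, None, None, 14, None, 32, 38, 12, 17, 25]
BFS from the root, enqueuing left then right child of each popped node:
  queue [9] -> pop 9, enqueue [42], visited so far: [9]
  queue [42] -> pop 42, enqueue [23, 44], visited so far: [9, 42]
  queue [23, 44] -> pop 23, enqueue [20, 35], visited so far: [9, 42, 23]
  queue [44, 20, 35] -> pop 44, enqueue [none], visited so far: [9, 42, 23, 44]
  queue [20, 35] -> pop 20, enqueue [14], visited so far: [9, 42, 23, 44, 20]
  queue [35, 14] -> pop 35, enqueue [32, 38], visited so far: [9, 42, 23, 44, 20, 35]
  queue [14, 32, 38] -> pop 14, enqueue [12, 17], visited so far: [9, 42, 23, 44, 20, 35, 14]
  queue [32, 38, 12, 17] -> pop 32, enqueue [25], visited so far: [9, 42, 23, 44, 20, 35, 14, 32]
  queue [38, 12, 17, 25] -> pop 38, enqueue [none], visited so far: [9, 42, 23, 44, 20, 35, 14, 32, 38]
  queue [12, 17, 25] -> pop 12, enqueue [none], visited so far: [9, 42, 23, 44, 20, 35, 14, 32, 38, 12]
  queue [17, 25] -> pop 17, enqueue [none], visited so far: [9, 42, 23, 44, 20, 35, 14, 32, 38, 12, 17]
  queue [25] -> pop 25, enqueue [none], visited so far: [9, 42, 23, 44, 20, 35, 14, 32, 38, 12, 17, 25]
Result: [9, 42, 23, 44, 20, 35, 14, 32, 38, 12, 17, 25]


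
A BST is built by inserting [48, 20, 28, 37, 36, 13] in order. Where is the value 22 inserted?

Starting tree (level order): [48, 20, None, 13, 28, None, None, None, 37, 36]
Insertion path: 48 -> 20 -> 28
Result: insert 22 as left child of 28
Final tree (level order): [48, 20, None, 13, 28, None, None, 22, 37, None, None, 36]


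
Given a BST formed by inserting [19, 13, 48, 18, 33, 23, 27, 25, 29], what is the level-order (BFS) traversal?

Tree insertion order: [19, 13, 48, 18, 33, 23, 27, 25, 29]
Tree (level-order array): [19, 13, 48, None, 18, 33, None, None, None, 23, None, None, 27, 25, 29]
BFS from the root, enqueuing left then right child of each popped node:
  queue [19] -> pop 19, enqueue [13, 48], visited so far: [19]
  queue [13, 48] -> pop 13, enqueue [18], visited so far: [19, 13]
  queue [48, 18] -> pop 48, enqueue [33], visited so far: [19, 13, 48]
  queue [18, 33] -> pop 18, enqueue [none], visited so far: [19, 13, 48, 18]
  queue [33] -> pop 33, enqueue [23], visited so far: [19, 13, 48, 18, 33]
  queue [23] -> pop 23, enqueue [27], visited so far: [19, 13, 48, 18, 33, 23]
  queue [27] -> pop 27, enqueue [25, 29], visited so far: [19, 13, 48, 18, 33, 23, 27]
  queue [25, 29] -> pop 25, enqueue [none], visited so far: [19, 13, 48, 18, 33, 23, 27, 25]
  queue [29] -> pop 29, enqueue [none], visited so far: [19, 13, 48, 18, 33, 23, 27, 25, 29]
Result: [19, 13, 48, 18, 33, 23, 27, 25, 29]


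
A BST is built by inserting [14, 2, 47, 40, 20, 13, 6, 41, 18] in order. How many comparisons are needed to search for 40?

Search path for 40: 14 -> 47 -> 40
Found: True
Comparisons: 3


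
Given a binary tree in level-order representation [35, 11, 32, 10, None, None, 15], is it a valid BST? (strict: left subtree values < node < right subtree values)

Level-order array: [35, 11, 32, 10, None, None, 15]
Validate using subtree bounds (lo, hi): at each node, require lo < value < hi,
then recurse left with hi=value and right with lo=value.
Preorder trace (stopping at first violation):
  at node 35 with bounds (-inf, +inf): OK
  at node 11 with bounds (-inf, 35): OK
  at node 10 with bounds (-inf, 11): OK
  at node 32 with bounds (35, +inf): VIOLATION
Node 32 violates its bound: not (35 < 32 < +inf).
Result: Not a valid BST


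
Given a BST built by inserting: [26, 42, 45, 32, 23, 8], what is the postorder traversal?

Tree insertion order: [26, 42, 45, 32, 23, 8]
Tree (level-order array): [26, 23, 42, 8, None, 32, 45]
Postorder traversal: [8, 23, 32, 45, 42, 26]


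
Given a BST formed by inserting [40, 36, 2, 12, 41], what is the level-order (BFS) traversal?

Tree insertion order: [40, 36, 2, 12, 41]
Tree (level-order array): [40, 36, 41, 2, None, None, None, None, 12]
BFS from the root, enqueuing left then right child of each popped node:
  queue [40] -> pop 40, enqueue [36, 41], visited so far: [40]
  queue [36, 41] -> pop 36, enqueue [2], visited so far: [40, 36]
  queue [41, 2] -> pop 41, enqueue [none], visited so far: [40, 36, 41]
  queue [2] -> pop 2, enqueue [12], visited so far: [40, 36, 41, 2]
  queue [12] -> pop 12, enqueue [none], visited so far: [40, 36, 41, 2, 12]
Result: [40, 36, 41, 2, 12]


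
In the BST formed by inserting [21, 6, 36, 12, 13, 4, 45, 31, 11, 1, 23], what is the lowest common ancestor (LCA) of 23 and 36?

Tree insertion order: [21, 6, 36, 12, 13, 4, 45, 31, 11, 1, 23]
Tree (level-order array): [21, 6, 36, 4, 12, 31, 45, 1, None, 11, 13, 23]
In a BST, the LCA of p=23, q=36 is the first node v on the
root-to-leaf path with p <= v <= q (go left if both < v, right if both > v).
Walk from root:
  at 21: both 23 and 36 > 21, go right
  at 36: 23 <= 36 <= 36, this is the LCA
LCA = 36


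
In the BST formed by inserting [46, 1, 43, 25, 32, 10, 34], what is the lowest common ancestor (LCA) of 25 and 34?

Tree insertion order: [46, 1, 43, 25, 32, 10, 34]
Tree (level-order array): [46, 1, None, None, 43, 25, None, 10, 32, None, None, None, 34]
In a BST, the LCA of p=25, q=34 is the first node v on the
root-to-leaf path with p <= v <= q (go left if both < v, right if both > v).
Walk from root:
  at 46: both 25 and 34 < 46, go left
  at 1: both 25 and 34 > 1, go right
  at 43: both 25 and 34 < 43, go left
  at 25: 25 <= 25 <= 34, this is the LCA
LCA = 25


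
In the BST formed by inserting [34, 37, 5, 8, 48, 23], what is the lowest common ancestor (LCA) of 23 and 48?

Tree insertion order: [34, 37, 5, 8, 48, 23]
Tree (level-order array): [34, 5, 37, None, 8, None, 48, None, 23]
In a BST, the LCA of p=23, q=48 is the first node v on the
root-to-leaf path with p <= v <= q (go left if both < v, right if both > v).
Walk from root:
  at 34: 23 <= 34 <= 48, this is the LCA
LCA = 34


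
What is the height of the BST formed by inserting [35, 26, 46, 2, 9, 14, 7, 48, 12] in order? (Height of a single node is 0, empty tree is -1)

Insertion order: [35, 26, 46, 2, 9, 14, 7, 48, 12]
Tree (level-order array): [35, 26, 46, 2, None, None, 48, None, 9, None, None, 7, 14, None, None, 12]
Compute height bottom-up (empty subtree = -1):
  height(7) = 1 + max(-1, -1) = 0
  height(12) = 1 + max(-1, -1) = 0
  height(14) = 1 + max(0, -1) = 1
  height(9) = 1 + max(0, 1) = 2
  height(2) = 1 + max(-1, 2) = 3
  height(26) = 1 + max(3, -1) = 4
  height(48) = 1 + max(-1, -1) = 0
  height(46) = 1 + max(-1, 0) = 1
  height(35) = 1 + max(4, 1) = 5
Height = 5


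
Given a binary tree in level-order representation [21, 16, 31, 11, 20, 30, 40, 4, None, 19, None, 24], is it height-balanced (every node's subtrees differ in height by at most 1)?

Tree (level-order array): [21, 16, 31, 11, 20, 30, 40, 4, None, 19, None, 24]
Definition: a tree is height-balanced if, at every node, |h(left) - h(right)| <= 1 (empty subtree has height -1).
Bottom-up per-node check:
  node 4: h_left=-1, h_right=-1, diff=0 [OK], height=0
  node 11: h_left=0, h_right=-1, diff=1 [OK], height=1
  node 19: h_left=-1, h_right=-1, diff=0 [OK], height=0
  node 20: h_left=0, h_right=-1, diff=1 [OK], height=1
  node 16: h_left=1, h_right=1, diff=0 [OK], height=2
  node 24: h_left=-1, h_right=-1, diff=0 [OK], height=0
  node 30: h_left=0, h_right=-1, diff=1 [OK], height=1
  node 40: h_left=-1, h_right=-1, diff=0 [OK], height=0
  node 31: h_left=1, h_right=0, diff=1 [OK], height=2
  node 21: h_left=2, h_right=2, diff=0 [OK], height=3
All nodes satisfy the balance condition.
Result: Balanced


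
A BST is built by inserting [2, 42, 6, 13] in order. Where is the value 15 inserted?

Starting tree (level order): [2, None, 42, 6, None, None, 13]
Insertion path: 2 -> 42 -> 6 -> 13
Result: insert 15 as right child of 13
Final tree (level order): [2, None, 42, 6, None, None, 13, None, 15]


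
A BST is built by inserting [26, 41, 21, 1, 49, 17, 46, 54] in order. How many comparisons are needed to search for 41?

Search path for 41: 26 -> 41
Found: True
Comparisons: 2


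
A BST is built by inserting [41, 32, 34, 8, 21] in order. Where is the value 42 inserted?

Starting tree (level order): [41, 32, None, 8, 34, None, 21]
Insertion path: 41
Result: insert 42 as right child of 41
Final tree (level order): [41, 32, 42, 8, 34, None, None, None, 21]


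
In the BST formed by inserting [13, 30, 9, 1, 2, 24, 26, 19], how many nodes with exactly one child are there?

Tree built from: [13, 30, 9, 1, 2, 24, 26, 19]
Tree (level-order array): [13, 9, 30, 1, None, 24, None, None, 2, 19, 26]
Rule: These are nodes with exactly 1 non-null child.
Per-node child counts:
  node 13: 2 child(ren)
  node 9: 1 child(ren)
  node 1: 1 child(ren)
  node 2: 0 child(ren)
  node 30: 1 child(ren)
  node 24: 2 child(ren)
  node 19: 0 child(ren)
  node 26: 0 child(ren)
Matching nodes: [9, 1, 30]
Count of nodes with exactly one child: 3


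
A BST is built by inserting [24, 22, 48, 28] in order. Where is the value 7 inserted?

Starting tree (level order): [24, 22, 48, None, None, 28]
Insertion path: 24 -> 22
Result: insert 7 as left child of 22
Final tree (level order): [24, 22, 48, 7, None, 28]


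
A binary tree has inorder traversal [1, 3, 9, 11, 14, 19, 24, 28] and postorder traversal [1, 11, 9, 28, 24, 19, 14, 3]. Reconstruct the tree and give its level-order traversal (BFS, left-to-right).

Inorder:   [1, 3, 9, 11, 14, 19, 24, 28]
Postorder: [1, 11, 9, 28, 24, 19, 14, 3]
Algorithm: postorder visits root last, so walk postorder right-to-left;
each value is the root of the current inorder slice — split it at that
value, recurse on the right subtree first, then the left.
Recursive splits:
  root=3; inorder splits into left=[1], right=[9, 11, 14, 19, 24, 28]
  root=14; inorder splits into left=[9, 11], right=[19, 24, 28]
  root=19; inorder splits into left=[], right=[24, 28]
  root=24; inorder splits into left=[], right=[28]
  root=28; inorder splits into left=[], right=[]
  root=9; inorder splits into left=[], right=[11]
  root=11; inorder splits into left=[], right=[]
  root=1; inorder splits into left=[], right=[]
Reconstructed level-order: [3, 1, 14, 9, 19, 11, 24, 28]


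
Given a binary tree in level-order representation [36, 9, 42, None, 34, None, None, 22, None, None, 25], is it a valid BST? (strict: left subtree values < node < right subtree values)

Level-order array: [36, 9, 42, None, 34, None, None, 22, None, None, 25]
Validate using subtree bounds (lo, hi): at each node, require lo < value < hi,
then recurse left with hi=value and right with lo=value.
Preorder trace (stopping at first violation):
  at node 36 with bounds (-inf, +inf): OK
  at node 9 with bounds (-inf, 36): OK
  at node 34 with bounds (9, 36): OK
  at node 22 with bounds (9, 34): OK
  at node 25 with bounds (22, 34): OK
  at node 42 with bounds (36, +inf): OK
No violation found at any node.
Result: Valid BST


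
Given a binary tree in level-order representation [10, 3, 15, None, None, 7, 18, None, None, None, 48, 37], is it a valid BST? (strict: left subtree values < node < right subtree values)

Level-order array: [10, 3, 15, None, None, 7, 18, None, None, None, 48, 37]
Validate using subtree bounds (lo, hi): at each node, require lo < value < hi,
then recurse left with hi=value and right with lo=value.
Preorder trace (stopping at first violation):
  at node 10 with bounds (-inf, +inf): OK
  at node 3 with bounds (-inf, 10): OK
  at node 15 with bounds (10, +inf): OK
  at node 7 with bounds (10, 15): VIOLATION
Node 7 violates its bound: not (10 < 7 < 15).
Result: Not a valid BST


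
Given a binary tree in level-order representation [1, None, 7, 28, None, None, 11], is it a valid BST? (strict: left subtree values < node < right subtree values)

Level-order array: [1, None, 7, 28, None, None, 11]
Validate using subtree bounds (lo, hi): at each node, require lo < value < hi,
then recurse left with hi=value and right with lo=value.
Preorder trace (stopping at first violation):
  at node 1 with bounds (-inf, +inf): OK
  at node 7 with bounds (1, +inf): OK
  at node 28 with bounds (1, 7): VIOLATION
Node 28 violates its bound: not (1 < 28 < 7).
Result: Not a valid BST


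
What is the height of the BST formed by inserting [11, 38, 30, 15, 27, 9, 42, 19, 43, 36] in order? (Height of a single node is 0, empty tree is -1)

Insertion order: [11, 38, 30, 15, 27, 9, 42, 19, 43, 36]
Tree (level-order array): [11, 9, 38, None, None, 30, 42, 15, 36, None, 43, None, 27, None, None, None, None, 19]
Compute height bottom-up (empty subtree = -1):
  height(9) = 1 + max(-1, -1) = 0
  height(19) = 1 + max(-1, -1) = 0
  height(27) = 1 + max(0, -1) = 1
  height(15) = 1 + max(-1, 1) = 2
  height(36) = 1 + max(-1, -1) = 0
  height(30) = 1 + max(2, 0) = 3
  height(43) = 1 + max(-1, -1) = 0
  height(42) = 1 + max(-1, 0) = 1
  height(38) = 1 + max(3, 1) = 4
  height(11) = 1 + max(0, 4) = 5
Height = 5


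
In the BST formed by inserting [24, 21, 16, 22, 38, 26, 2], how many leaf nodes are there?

Tree built from: [24, 21, 16, 22, 38, 26, 2]
Tree (level-order array): [24, 21, 38, 16, 22, 26, None, 2]
Rule: A leaf has 0 children.
Per-node child counts:
  node 24: 2 child(ren)
  node 21: 2 child(ren)
  node 16: 1 child(ren)
  node 2: 0 child(ren)
  node 22: 0 child(ren)
  node 38: 1 child(ren)
  node 26: 0 child(ren)
Matching nodes: [2, 22, 26]
Count of leaf nodes: 3


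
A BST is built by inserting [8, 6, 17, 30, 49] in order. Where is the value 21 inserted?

Starting tree (level order): [8, 6, 17, None, None, None, 30, None, 49]
Insertion path: 8 -> 17 -> 30
Result: insert 21 as left child of 30
Final tree (level order): [8, 6, 17, None, None, None, 30, 21, 49]


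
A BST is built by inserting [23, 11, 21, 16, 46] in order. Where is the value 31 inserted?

Starting tree (level order): [23, 11, 46, None, 21, None, None, 16]
Insertion path: 23 -> 46
Result: insert 31 as left child of 46
Final tree (level order): [23, 11, 46, None, 21, 31, None, 16]


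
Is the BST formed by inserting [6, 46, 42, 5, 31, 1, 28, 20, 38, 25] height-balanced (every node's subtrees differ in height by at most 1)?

Tree (level-order array): [6, 5, 46, 1, None, 42, None, None, None, 31, None, 28, 38, 20, None, None, None, None, 25]
Definition: a tree is height-balanced if, at every node, |h(left) - h(right)| <= 1 (empty subtree has height -1).
Bottom-up per-node check:
  node 1: h_left=-1, h_right=-1, diff=0 [OK], height=0
  node 5: h_left=0, h_right=-1, diff=1 [OK], height=1
  node 25: h_left=-1, h_right=-1, diff=0 [OK], height=0
  node 20: h_left=-1, h_right=0, diff=1 [OK], height=1
  node 28: h_left=1, h_right=-1, diff=2 [FAIL (|1--1|=2 > 1)], height=2
  node 38: h_left=-1, h_right=-1, diff=0 [OK], height=0
  node 31: h_left=2, h_right=0, diff=2 [FAIL (|2-0|=2 > 1)], height=3
  node 42: h_left=3, h_right=-1, diff=4 [FAIL (|3--1|=4 > 1)], height=4
  node 46: h_left=4, h_right=-1, diff=5 [FAIL (|4--1|=5 > 1)], height=5
  node 6: h_left=1, h_right=5, diff=4 [FAIL (|1-5|=4 > 1)], height=6
Node 28 violates the condition: |1 - -1| = 2 > 1.
Result: Not balanced


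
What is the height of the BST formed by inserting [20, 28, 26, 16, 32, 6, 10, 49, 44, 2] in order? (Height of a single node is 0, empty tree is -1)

Insertion order: [20, 28, 26, 16, 32, 6, 10, 49, 44, 2]
Tree (level-order array): [20, 16, 28, 6, None, 26, 32, 2, 10, None, None, None, 49, None, None, None, None, 44]
Compute height bottom-up (empty subtree = -1):
  height(2) = 1 + max(-1, -1) = 0
  height(10) = 1 + max(-1, -1) = 0
  height(6) = 1 + max(0, 0) = 1
  height(16) = 1 + max(1, -1) = 2
  height(26) = 1 + max(-1, -1) = 0
  height(44) = 1 + max(-1, -1) = 0
  height(49) = 1 + max(0, -1) = 1
  height(32) = 1 + max(-1, 1) = 2
  height(28) = 1 + max(0, 2) = 3
  height(20) = 1 + max(2, 3) = 4
Height = 4


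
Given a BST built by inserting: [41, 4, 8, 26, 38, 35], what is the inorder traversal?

Tree insertion order: [41, 4, 8, 26, 38, 35]
Tree (level-order array): [41, 4, None, None, 8, None, 26, None, 38, 35]
Inorder traversal: [4, 8, 26, 35, 38, 41]


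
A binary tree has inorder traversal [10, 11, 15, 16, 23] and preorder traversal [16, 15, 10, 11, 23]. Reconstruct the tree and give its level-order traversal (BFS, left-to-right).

Inorder:  [10, 11, 15, 16, 23]
Preorder: [16, 15, 10, 11, 23]
Algorithm: preorder visits root first, so consume preorder in order;
for each root, split the current inorder slice at that value into
left-subtree inorder and right-subtree inorder, then recurse.
Recursive splits:
  root=16; inorder splits into left=[10, 11, 15], right=[23]
  root=15; inorder splits into left=[10, 11], right=[]
  root=10; inorder splits into left=[], right=[11]
  root=11; inorder splits into left=[], right=[]
  root=23; inorder splits into left=[], right=[]
Reconstructed level-order: [16, 15, 23, 10, 11]


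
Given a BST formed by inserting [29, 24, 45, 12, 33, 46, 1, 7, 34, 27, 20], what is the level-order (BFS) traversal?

Tree insertion order: [29, 24, 45, 12, 33, 46, 1, 7, 34, 27, 20]
Tree (level-order array): [29, 24, 45, 12, 27, 33, 46, 1, 20, None, None, None, 34, None, None, None, 7]
BFS from the root, enqueuing left then right child of each popped node:
  queue [29] -> pop 29, enqueue [24, 45], visited so far: [29]
  queue [24, 45] -> pop 24, enqueue [12, 27], visited so far: [29, 24]
  queue [45, 12, 27] -> pop 45, enqueue [33, 46], visited so far: [29, 24, 45]
  queue [12, 27, 33, 46] -> pop 12, enqueue [1, 20], visited so far: [29, 24, 45, 12]
  queue [27, 33, 46, 1, 20] -> pop 27, enqueue [none], visited so far: [29, 24, 45, 12, 27]
  queue [33, 46, 1, 20] -> pop 33, enqueue [34], visited so far: [29, 24, 45, 12, 27, 33]
  queue [46, 1, 20, 34] -> pop 46, enqueue [none], visited so far: [29, 24, 45, 12, 27, 33, 46]
  queue [1, 20, 34] -> pop 1, enqueue [7], visited so far: [29, 24, 45, 12, 27, 33, 46, 1]
  queue [20, 34, 7] -> pop 20, enqueue [none], visited so far: [29, 24, 45, 12, 27, 33, 46, 1, 20]
  queue [34, 7] -> pop 34, enqueue [none], visited so far: [29, 24, 45, 12, 27, 33, 46, 1, 20, 34]
  queue [7] -> pop 7, enqueue [none], visited so far: [29, 24, 45, 12, 27, 33, 46, 1, 20, 34, 7]
Result: [29, 24, 45, 12, 27, 33, 46, 1, 20, 34, 7]


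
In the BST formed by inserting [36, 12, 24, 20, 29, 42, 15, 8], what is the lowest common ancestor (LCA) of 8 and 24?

Tree insertion order: [36, 12, 24, 20, 29, 42, 15, 8]
Tree (level-order array): [36, 12, 42, 8, 24, None, None, None, None, 20, 29, 15]
In a BST, the LCA of p=8, q=24 is the first node v on the
root-to-leaf path with p <= v <= q (go left if both < v, right if both > v).
Walk from root:
  at 36: both 8 and 24 < 36, go left
  at 12: 8 <= 12 <= 24, this is the LCA
LCA = 12


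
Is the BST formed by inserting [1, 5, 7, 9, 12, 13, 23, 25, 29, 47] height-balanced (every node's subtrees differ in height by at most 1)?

Tree (level-order array): [1, None, 5, None, 7, None, 9, None, 12, None, 13, None, 23, None, 25, None, 29, None, 47]
Definition: a tree is height-balanced if, at every node, |h(left) - h(right)| <= 1 (empty subtree has height -1).
Bottom-up per-node check:
  node 47: h_left=-1, h_right=-1, diff=0 [OK], height=0
  node 29: h_left=-1, h_right=0, diff=1 [OK], height=1
  node 25: h_left=-1, h_right=1, diff=2 [FAIL (|-1-1|=2 > 1)], height=2
  node 23: h_left=-1, h_right=2, diff=3 [FAIL (|-1-2|=3 > 1)], height=3
  node 13: h_left=-1, h_right=3, diff=4 [FAIL (|-1-3|=4 > 1)], height=4
  node 12: h_left=-1, h_right=4, diff=5 [FAIL (|-1-4|=5 > 1)], height=5
  node 9: h_left=-1, h_right=5, diff=6 [FAIL (|-1-5|=6 > 1)], height=6
  node 7: h_left=-1, h_right=6, diff=7 [FAIL (|-1-6|=7 > 1)], height=7
  node 5: h_left=-1, h_right=7, diff=8 [FAIL (|-1-7|=8 > 1)], height=8
  node 1: h_left=-1, h_right=8, diff=9 [FAIL (|-1-8|=9 > 1)], height=9
Node 25 violates the condition: |-1 - 1| = 2 > 1.
Result: Not balanced


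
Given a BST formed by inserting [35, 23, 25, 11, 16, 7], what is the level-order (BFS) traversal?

Tree insertion order: [35, 23, 25, 11, 16, 7]
Tree (level-order array): [35, 23, None, 11, 25, 7, 16]
BFS from the root, enqueuing left then right child of each popped node:
  queue [35] -> pop 35, enqueue [23], visited so far: [35]
  queue [23] -> pop 23, enqueue [11, 25], visited so far: [35, 23]
  queue [11, 25] -> pop 11, enqueue [7, 16], visited so far: [35, 23, 11]
  queue [25, 7, 16] -> pop 25, enqueue [none], visited so far: [35, 23, 11, 25]
  queue [7, 16] -> pop 7, enqueue [none], visited so far: [35, 23, 11, 25, 7]
  queue [16] -> pop 16, enqueue [none], visited so far: [35, 23, 11, 25, 7, 16]
Result: [35, 23, 11, 25, 7, 16]


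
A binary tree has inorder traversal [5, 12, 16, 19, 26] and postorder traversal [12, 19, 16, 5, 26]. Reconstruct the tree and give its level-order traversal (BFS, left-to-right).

Inorder:   [5, 12, 16, 19, 26]
Postorder: [12, 19, 16, 5, 26]
Algorithm: postorder visits root last, so walk postorder right-to-left;
each value is the root of the current inorder slice — split it at that
value, recurse on the right subtree first, then the left.
Recursive splits:
  root=26; inorder splits into left=[5, 12, 16, 19], right=[]
  root=5; inorder splits into left=[], right=[12, 16, 19]
  root=16; inorder splits into left=[12], right=[19]
  root=19; inorder splits into left=[], right=[]
  root=12; inorder splits into left=[], right=[]
Reconstructed level-order: [26, 5, 16, 12, 19]


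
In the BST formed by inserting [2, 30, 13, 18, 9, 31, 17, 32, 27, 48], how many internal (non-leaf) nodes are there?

Tree built from: [2, 30, 13, 18, 9, 31, 17, 32, 27, 48]
Tree (level-order array): [2, None, 30, 13, 31, 9, 18, None, 32, None, None, 17, 27, None, 48]
Rule: An internal node has at least one child.
Per-node child counts:
  node 2: 1 child(ren)
  node 30: 2 child(ren)
  node 13: 2 child(ren)
  node 9: 0 child(ren)
  node 18: 2 child(ren)
  node 17: 0 child(ren)
  node 27: 0 child(ren)
  node 31: 1 child(ren)
  node 32: 1 child(ren)
  node 48: 0 child(ren)
Matching nodes: [2, 30, 13, 18, 31, 32]
Count of internal (non-leaf) nodes: 6


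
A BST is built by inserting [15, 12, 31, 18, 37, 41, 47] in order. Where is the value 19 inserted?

Starting tree (level order): [15, 12, 31, None, None, 18, 37, None, None, None, 41, None, 47]
Insertion path: 15 -> 31 -> 18
Result: insert 19 as right child of 18
Final tree (level order): [15, 12, 31, None, None, 18, 37, None, 19, None, 41, None, None, None, 47]


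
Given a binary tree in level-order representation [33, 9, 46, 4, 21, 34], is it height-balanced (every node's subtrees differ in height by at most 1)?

Tree (level-order array): [33, 9, 46, 4, 21, 34]
Definition: a tree is height-balanced if, at every node, |h(left) - h(right)| <= 1 (empty subtree has height -1).
Bottom-up per-node check:
  node 4: h_left=-1, h_right=-1, diff=0 [OK], height=0
  node 21: h_left=-1, h_right=-1, diff=0 [OK], height=0
  node 9: h_left=0, h_right=0, diff=0 [OK], height=1
  node 34: h_left=-1, h_right=-1, diff=0 [OK], height=0
  node 46: h_left=0, h_right=-1, diff=1 [OK], height=1
  node 33: h_left=1, h_right=1, diff=0 [OK], height=2
All nodes satisfy the balance condition.
Result: Balanced


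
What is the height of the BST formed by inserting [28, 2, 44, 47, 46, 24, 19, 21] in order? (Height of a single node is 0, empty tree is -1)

Insertion order: [28, 2, 44, 47, 46, 24, 19, 21]
Tree (level-order array): [28, 2, 44, None, 24, None, 47, 19, None, 46, None, None, 21]
Compute height bottom-up (empty subtree = -1):
  height(21) = 1 + max(-1, -1) = 0
  height(19) = 1 + max(-1, 0) = 1
  height(24) = 1 + max(1, -1) = 2
  height(2) = 1 + max(-1, 2) = 3
  height(46) = 1 + max(-1, -1) = 0
  height(47) = 1 + max(0, -1) = 1
  height(44) = 1 + max(-1, 1) = 2
  height(28) = 1 + max(3, 2) = 4
Height = 4


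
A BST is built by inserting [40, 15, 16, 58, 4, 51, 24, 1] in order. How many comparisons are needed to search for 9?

Search path for 9: 40 -> 15 -> 4
Found: False
Comparisons: 3


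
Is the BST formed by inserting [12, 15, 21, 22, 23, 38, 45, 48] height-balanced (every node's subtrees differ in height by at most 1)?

Tree (level-order array): [12, None, 15, None, 21, None, 22, None, 23, None, 38, None, 45, None, 48]
Definition: a tree is height-balanced if, at every node, |h(left) - h(right)| <= 1 (empty subtree has height -1).
Bottom-up per-node check:
  node 48: h_left=-1, h_right=-1, diff=0 [OK], height=0
  node 45: h_left=-1, h_right=0, diff=1 [OK], height=1
  node 38: h_left=-1, h_right=1, diff=2 [FAIL (|-1-1|=2 > 1)], height=2
  node 23: h_left=-1, h_right=2, diff=3 [FAIL (|-1-2|=3 > 1)], height=3
  node 22: h_left=-1, h_right=3, diff=4 [FAIL (|-1-3|=4 > 1)], height=4
  node 21: h_left=-1, h_right=4, diff=5 [FAIL (|-1-4|=5 > 1)], height=5
  node 15: h_left=-1, h_right=5, diff=6 [FAIL (|-1-5|=6 > 1)], height=6
  node 12: h_left=-1, h_right=6, diff=7 [FAIL (|-1-6|=7 > 1)], height=7
Node 38 violates the condition: |-1 - 1| = 2 > 1.
Result: Not balanced


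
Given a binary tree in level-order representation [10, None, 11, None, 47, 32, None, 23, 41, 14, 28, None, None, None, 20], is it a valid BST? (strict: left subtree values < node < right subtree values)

Level-order array: [10, None, 11, None, 47, 32, None, 23, 41, 14, 28, None, None, None, 20]
Validate using subtree bounds (lo, hi): at each node, require lo < value < hi,
then recurse left with hi=value and right with lo=value.
Preorder trace (stopping at first violation):
  at node 10 with bounds (-inf, +inf): OK
  at node 11 with bounds (10, +inf): OK
  at node 47 with bounds (11, +inf): OK
  at node 32 with bounds (11, 47): OK
  at node 23 with bounds (11, 32): OK
  at node 14 with bounds (11, 23): OK
  at node 20 with bounds (14, 23): OK
  at node 28 with bounds (23, 32): OK
  at node 41 with bounds (32, 47): OK
No violation found at any node.
Result: Valid BST


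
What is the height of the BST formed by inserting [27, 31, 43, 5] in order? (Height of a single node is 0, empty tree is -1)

Insertion order: [27, 31, 43, 5]
Tree (level-order array): [27, 5, 31, None, None, None, 43]
Compute height bottom-up (empty subtree = -1):
  height(5) = 1 + max(-1, -1) = 0
  height(43) = 1 + max(-1, -1) = 0
  height(31) = 1 + max(-1, 0) = 1
  height(27) = 1 + max(0, 1) = 2
Height = 2


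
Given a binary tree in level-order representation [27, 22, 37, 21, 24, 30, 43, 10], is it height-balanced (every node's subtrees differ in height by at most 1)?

Tree (level-order array): [27, 22, 37, 21, 24, 30, 43, 10]
Definition: a tree is height-balanced if, at every node, |h(left) - h(right)| <= 1 (empty subtree has height -1).
Bottom-up per-node check:
  node 10: h_left=-1, h_right=-1, diff=0 [OK], height=0
  node 21: h_left=0, h_right=-1, diff=1 [OK], height=1
  node 24: h_left=-1, h_right=-1, diff=0 [OK], height=0
  node 22: h_left=1, h_right=0, diff=1 [OK], height=2
  node 30: h_left=-1, h_right=-1, diff=0 [OK], height=0
  node 43: h_left=-1, h_right=-1, diff=0 [OK], height=0
  node 37: h_left=0, h_right=0, diff=0 [OK], height=1
  node 27: h_left=2, h_right=1, diff=1 [OK], height=3
All nodes satisfy the balance condition.
Result: Balanced


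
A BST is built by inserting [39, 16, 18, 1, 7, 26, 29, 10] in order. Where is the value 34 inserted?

Starting tree (level order): [39, 16, None, 1, 18, None, 7, None, 26, None, 10, None, 29]
Insertion path: 39 -> 16 -> 18 -> 26 -> 29
Result: insert 34 as right child of 29
Final tree (level order): [39, 16, None, 1, 18, None, 7, None, 26, None, 10, None, 29, None, None, None, 34]


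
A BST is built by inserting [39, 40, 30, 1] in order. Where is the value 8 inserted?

Starting tree (level order): [39, 30, 40, 1]
Insertion path: 39 -> 30 -> 1
Result: insert 8 as right child of 1
Final tree (level order): [39, 30, 40, 1, None, None, None, None, 8]


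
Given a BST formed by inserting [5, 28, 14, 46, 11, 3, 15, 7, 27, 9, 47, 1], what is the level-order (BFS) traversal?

Tree insertion order: [5, 28, 14, 46, 11, 3, 15, 7, 27, 9, 47, 1]
Tree (level-order array): [5, 3, 28, 1, None, 14, 46, None, None, 11, 15, None, 47, 7, None, None, 27, None, None, None, 9]
BFS from the root, enqueuing left then right child of each popped node:
  queue [5] -> pop 5, enqueue [3, 28], visited so far: [5]
  queue [3, 28] -> pop 3, enqueue [1], visited so far: [5, 3]
  queue [28, 1] -> pop 28, enqueue [14, 46], visited so far: [5, 3, 28]
  queue [1, 14, 46] -> pop 1, enqueue [none], visited so far: [5, 3, 28, 1]
  queue [14, 46] -> pop 14, enqueue [11, 15], visited so far: [5, 3, 28, 1, 14]
  queue [46, 11, 15] -> pop 46, enqueue [47], visited so far: [5, 3, 28, 1, 14, 46]
  queue [11, 15, 47] -> pop 11, enqueue [7], visited so far: [5, 3, 28, 1, 14, 46, 11]
  queue [15, 47, 7] -> pop 15, enqueue [27], visited so far: [5, 3, 28, 1, 14, 46, 11, 15]
  queue [47, 7, 27] -> pop 47, enqueue [none], visited so far: [5, 3, 28, 1, 14, 46, 11, 15, 47]
  queue [7, 27] -> pop 7, enqueue [9], visited so far: [5, 3, 28, 1, 14, 46, 11, 15, 47, 7]
  queue [27, 9] -> pop 27, enqueue [none], visited so far: [5, 3, 28, 1, 14, 46, 11, 15, 47, 7, 27]
  queue [9] -> pop 9, enqueue [none], visited so far: [5, 3, 28, 1, 14, 46, 11, 15, 47, 7, 27, 9]
Result: [5, 3, 28, 1, 14, 46, 11, 15, 47, 7, 27, 9]


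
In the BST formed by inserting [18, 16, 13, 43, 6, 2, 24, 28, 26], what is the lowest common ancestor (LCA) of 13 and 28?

Tree insertion order: [18, 16, 13, 43, 6, 2, 24, 28, 26]
Tree (level-order array): [18, 16, 43, 13, None, 24, None, 6, None, None, 28, 2, None, 26]
In a BST, the LCA of p=13, q=28 is the first node v on the
root-to-leaf path with p <= v <= q (go left if both < v, right if both > v).
Walk from root:
  at 18: 13 <= 18 <= 28, this is the LCA
LCA = 18


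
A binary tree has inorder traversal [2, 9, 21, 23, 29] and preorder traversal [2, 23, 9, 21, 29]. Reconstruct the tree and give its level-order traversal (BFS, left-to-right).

Inorder:  [2, 9, 21, 23, 29]
Preorder: [2, 23, 9, 21, 29]
Algorithm: preorder visits root first, so consume preorder in order;
for each root, split the current inorder slice at that value into
left-subtree inorder and right-subtree inorder, then recurse.
Recursive splits:
  root=2; inorder splits into left=[], right=[9, 21, 23, 29]
  root=23; inorder splits into left=[9, 21], right=[29]
  root=9; inorder splits into left=[], right=[21]
  root=21; inorder splits into left=[], right=[]
  root=29; inorder splits into left=[], right=[]
Reconstructed level-order: [2, 23, 9, 29, 21]


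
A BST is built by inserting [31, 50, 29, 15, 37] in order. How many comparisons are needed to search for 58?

Search path for 58: 31 -> 50
Found: False
Comparisons: 2


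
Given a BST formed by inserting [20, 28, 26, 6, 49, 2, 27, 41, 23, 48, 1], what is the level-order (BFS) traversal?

Tree insertion order: [20, 28, 26, 6, 49, 2, 27, 41, 23, 48, 1]
Tree (level-order array): [20, 6, 28, 2, None, 26, 49, 1, None, 23, 27, 41, None, None, None, None, None, None, None, None, 48]
BFS from the root, enqueuing left then right child of each popped node:
  queue [20] -> pop 20, enqueue [6, 28], visited so far: [20]
  queue [6, 28] -> pop 6, enqueue [2], visited so far: [20, 6]
  queue [28, 2] -> pop 28, enqueue [26, 49], visited so far: [20, 6, 28]
  queue [2, 26, 49] -> pop 2, enqueue [1], visited so far: [20, 6, 28, 2]
  queue [26, 49, 1] -> pop 26, enqueue [23, 27], visited so far: [20, 6, 28, 2, 26]
  queue [49, 1, 23, 27] -> pop 49, enqueue [41], visited so far: [20, 6, 28, 2, 26, 49]
  queue [1, 23, 27, 41] -> pop 1, enqueue [none], visited so far: [20, 6, 28, 2, 26, 49, 1]
  queue [23, 27, 41] -> pop 23, enqueue [none], visited so far: [20, 6, 28, 2, 26, 49, 1, 23]
  queue [27, 41] -> pop 27, enqueue [none], visited so far: [20, 6, 28, 2, 26, 49, 1, 23, 27]
  queue [41] -> pop 41, enqueue [48], visited so far: [20, 6, 28, 2, 26, 49, 1, 23, 27, 41]
  queue [48] -> pop 48, enqueue [none], visited so far: [20, 6, 28, 2, 26, 49, 1, 23, 27, 41, 48]
Result: [20, 6, 28, 2, 26, 49, 1, 23, 27, 41, 48]


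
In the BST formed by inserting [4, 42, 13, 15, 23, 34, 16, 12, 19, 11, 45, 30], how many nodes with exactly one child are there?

Tree built from: [4, 42, 13, 15, 23, 34, 16, 12, 19, 11, 45, 30]
Tree (level-order array): [4, None, 42, 13, 45, 12, 15, None, None, 11, None, None, 23, None, None, 16, 34, None, 19, 30]
Rule: These are nodes with exactly 1 non-null child.
Per-node child counts:
  node 4: 1 child(ren)
  node 42: 2 child(ren)
  node 13: 2 child(ren)
  node 12: 1 child(ren)
  node 11: 0 child(ren)
  node 15: 1 child(ren)
  node 23: 2 child(ren)
  node 16: 1 child(ren)
  node 19: 0 child(ren)
  node 34: 1 child(ren)
  node 30: 0 child(ren)
  node 45: 0 child(ren)
Matching nodes: [4, 12, 15, 16, 34]
Count of nodes with exactly one child: 5


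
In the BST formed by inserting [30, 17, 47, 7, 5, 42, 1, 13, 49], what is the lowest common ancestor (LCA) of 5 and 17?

Tree insertion order: [30, 17, 47, 7, 5, 42, 1, 13, 49]
Tree (level-order array): [30, 17, 47, 7, None, 42, 49, 5, 13, None, None, None, None, 1]
In a BST, the LCA of p=5, q=17 is the first node v on the
root-to-leaf path with p <= v <= q (go left if both < v, right if both > v).
Walk from root:
  at 30: both 5 and 17 < 30, go left
  at 17: 5 <= 17 <= 17, this is the LCA
LCA = 17


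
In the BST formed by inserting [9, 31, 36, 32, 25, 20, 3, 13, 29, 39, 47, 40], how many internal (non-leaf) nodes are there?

Tree built from: [9, 31, 36, 32, 25, 20, 3, 13, 29, 39, 47, 40]
Tree (level-order array): [9, 3, 31, None, None, 25, 36, 20, 29, 32, 39, 13, None, None, None, None, None, None, 47, None, None, 40]
Rule: An internal node has at least one child.
Per-node child counts:
  node 9: 2 child(ren)
  node 3: 0 child(ren)
  node 31: 2 child(ren)
  node 25: 2 child(ren)
  node 20: 1 child(ren)
  node 13: 0 child(ren)
  node 29: 0 child(ren)
  node 36: 2 child(ren)
  node 32: 0 child(ren)
  node 39: 1 child(ren)
  node 47: 1 child(ren)
  node 40: 0 child(ren)
Matching nodes: [9, 31, 25, 20, 36, 39, 47]
Count of internal (non-leaf) nodes: 7


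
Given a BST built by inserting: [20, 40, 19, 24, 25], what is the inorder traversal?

Tree insertion order: [20, 40, 19, 24, 25]
Tree (level-order array): [20, 19, 40, None, None, 24, None, None, 25]
Inorder traversal: [19, 20, 24, 25, 40]
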